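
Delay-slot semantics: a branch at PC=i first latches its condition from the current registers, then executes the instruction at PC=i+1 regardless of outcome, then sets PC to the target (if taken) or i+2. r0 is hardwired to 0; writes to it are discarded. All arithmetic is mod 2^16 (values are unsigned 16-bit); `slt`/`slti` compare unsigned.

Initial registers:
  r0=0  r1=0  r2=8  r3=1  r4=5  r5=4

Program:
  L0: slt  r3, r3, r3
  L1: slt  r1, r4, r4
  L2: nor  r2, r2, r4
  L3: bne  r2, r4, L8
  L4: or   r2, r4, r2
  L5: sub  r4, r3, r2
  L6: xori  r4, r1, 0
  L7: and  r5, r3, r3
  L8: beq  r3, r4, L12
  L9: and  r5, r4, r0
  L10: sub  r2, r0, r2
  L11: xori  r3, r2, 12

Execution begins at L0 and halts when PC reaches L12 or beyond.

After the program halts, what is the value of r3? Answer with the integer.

5

PC=0  slt  r3, r3, r3        | r0=0 r1=0 r2=8 r3=0 r4=5 r5=4
PC=1  slt  r1, r4, r4        | r0=0 r1=0 r2=8 r3=0 r4=5 r5=4
PC=2  nor  r2, r2, r4        | r0=0 r1=0 r2=65522 r3=0 r4=5 r5=4
PC=3  bne  r2, r4, L8        | r0=0 r1=0 r2=65522 r3=0 r4=5 r5=4  [TAKEN]
PC=4  or   r2, r4, r2        | r0=0 r1=0 r2=65527 r3=0 r4=5 r5=4
PC=8  beq  r3, r4, L12       | r0=0 r1=0 r2=65527 r3=0 r4=5 r5=4  [not taken]
PC=9  and  r5, r4, r0        | r0=0 r1=0 r2=65527 r3=0 r4=5 r5=0
PC=10 sub  r2, r0, r2        | r0=0 r1=0 r2=9 r3=0 r4=5 r5=0
PC=11 xori  r3, r2, 12       | r0=0 r1=0 r2=9 r3=5 r4=5 r5=0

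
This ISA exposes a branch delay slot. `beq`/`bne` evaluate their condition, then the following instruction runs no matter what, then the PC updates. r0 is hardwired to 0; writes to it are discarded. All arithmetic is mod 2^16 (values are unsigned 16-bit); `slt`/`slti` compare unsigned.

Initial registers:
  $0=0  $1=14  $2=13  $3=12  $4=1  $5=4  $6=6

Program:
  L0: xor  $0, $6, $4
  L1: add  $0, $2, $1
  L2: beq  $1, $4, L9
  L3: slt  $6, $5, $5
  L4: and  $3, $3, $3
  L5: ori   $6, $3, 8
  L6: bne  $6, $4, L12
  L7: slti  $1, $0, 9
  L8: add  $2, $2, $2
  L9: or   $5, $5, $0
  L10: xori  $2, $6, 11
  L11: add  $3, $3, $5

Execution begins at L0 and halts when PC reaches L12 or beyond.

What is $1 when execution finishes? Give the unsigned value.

1

#0 xor  $0, $6, $4 ; 0/14/13/12/1/4/6
#1 add  $0, $2, $1 ; 0/14/13/12/1/4/6
#2 beq  $1, $4, L9 ; 0/14/13/12/1/4/6 ; →fallthru
#3 slt  $6, $5, $5 ; 0/14/13/12/1/4/0
#4 and  $3, $3, $3 ; 0/14/13/12/1/4/0
#5 ori   $6, $3, 8 ; 0/14/13/12/1/4/12
#6 bne  $6, $4, L12 ; 0/14/13/12/1/4/12 ; →target
#7 slti  $1, $0, 9 ; 0/1/13/12/1/4/12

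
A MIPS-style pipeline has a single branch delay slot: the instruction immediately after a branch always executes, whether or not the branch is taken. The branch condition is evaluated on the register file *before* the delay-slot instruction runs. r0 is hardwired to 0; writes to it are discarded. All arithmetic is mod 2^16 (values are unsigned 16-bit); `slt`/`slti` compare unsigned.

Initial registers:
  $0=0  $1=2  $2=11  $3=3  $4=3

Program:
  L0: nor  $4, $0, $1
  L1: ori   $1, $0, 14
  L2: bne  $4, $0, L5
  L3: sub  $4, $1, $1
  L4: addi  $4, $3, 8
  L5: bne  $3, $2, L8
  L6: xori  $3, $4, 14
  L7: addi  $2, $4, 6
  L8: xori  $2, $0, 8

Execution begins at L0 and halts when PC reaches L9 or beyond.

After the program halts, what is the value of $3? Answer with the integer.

#0 nor  $4, $0, $1 ; 0/2/11/3/65533
#1 ori   $1, $0, 14 ; 0/14/11/3/65533
#2 bne  $4, $0, L5 ; 0/14/11/3/65533 ; →target
#3 sub  $4, $1, $1 ; 0/14/11/3/0
#5 bne  $3, $2, L8 ; 0/14/11/3/0 ; →target
#6 xori  $3, $4, 14 ; 0/14/11/14/0
#8 xori  $2, $0, 8 ; 0/14/8/14/0

14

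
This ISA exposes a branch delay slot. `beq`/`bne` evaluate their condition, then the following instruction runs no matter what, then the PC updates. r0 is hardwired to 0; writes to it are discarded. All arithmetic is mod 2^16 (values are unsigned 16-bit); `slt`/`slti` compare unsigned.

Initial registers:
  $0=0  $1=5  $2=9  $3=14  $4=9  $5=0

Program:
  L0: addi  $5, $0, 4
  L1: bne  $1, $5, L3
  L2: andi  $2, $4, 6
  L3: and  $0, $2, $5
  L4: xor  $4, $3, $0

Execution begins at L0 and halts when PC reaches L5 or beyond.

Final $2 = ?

#0 addi  $5, $0, 4 ; 0/5/9/14/9/4
#1 bne  $1, $5, L3 ; 0/5/9/14/9/4 ; →target
#2 andi  $2, $4, 6 ; 0/5/0/14/9/4
#3 and  $0, $2, $5 ; 0/5/0/14/9/4
#4 xor  $4, $3, $0 ; 0/5/0/14/14/4

0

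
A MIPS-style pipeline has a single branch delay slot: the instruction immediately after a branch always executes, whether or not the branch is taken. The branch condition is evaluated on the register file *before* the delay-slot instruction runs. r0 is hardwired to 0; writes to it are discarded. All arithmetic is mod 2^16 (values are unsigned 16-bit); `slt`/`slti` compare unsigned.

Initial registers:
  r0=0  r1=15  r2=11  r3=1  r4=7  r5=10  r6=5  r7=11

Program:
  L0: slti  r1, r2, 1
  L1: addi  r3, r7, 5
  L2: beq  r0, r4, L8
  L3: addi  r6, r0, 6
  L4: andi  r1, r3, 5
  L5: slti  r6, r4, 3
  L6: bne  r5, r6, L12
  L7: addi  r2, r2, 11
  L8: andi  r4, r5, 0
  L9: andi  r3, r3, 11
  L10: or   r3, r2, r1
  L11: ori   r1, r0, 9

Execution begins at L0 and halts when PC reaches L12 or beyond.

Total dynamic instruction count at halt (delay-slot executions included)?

PC=0  slti  r1, r2, 1        | r0=0 r1=0 r2=11 r3=1 r4=7 r5=10 r6=5 r7=11
PC=1  addi  r3, r7, 5        | r0=0 r1=0 r2=11 r3=16 r4=7 r5=10 r6=5 r7=11
PC=2  beq  r0, r4, L8        | r0=0 r1=0 r2=11 r3=16 r4=7 r5=10 r6=5 r7=11  [not taken]
PC=3  addi  r6, r0, 6        | r0=0 r1=0 r2=11 r3=16 r4=7 r5=10 r6=6 r7=11
PC=4  andi  r1, r3, 5        | r0=0 r1=0 r2=11 r3=16 r4=7 r5=10 r6=6 r7=11
PC=5  slti  r6, r4, 3        | r0=0 r1=0 r2=11 r3=16 r4=7 r5=10 r6=0 r7=11
PC=6  bne  r5, r6, L12       | r0=0 r1=0 r2=11 r3=16 r4=7 r5=10 r6=0 r7=11  [TAKEN]
PC=7  addi  r2, r2, 11       | r0=0 r1=0 r2=22 r3=16 r4=7 r5=10 r6=0 r7=11

8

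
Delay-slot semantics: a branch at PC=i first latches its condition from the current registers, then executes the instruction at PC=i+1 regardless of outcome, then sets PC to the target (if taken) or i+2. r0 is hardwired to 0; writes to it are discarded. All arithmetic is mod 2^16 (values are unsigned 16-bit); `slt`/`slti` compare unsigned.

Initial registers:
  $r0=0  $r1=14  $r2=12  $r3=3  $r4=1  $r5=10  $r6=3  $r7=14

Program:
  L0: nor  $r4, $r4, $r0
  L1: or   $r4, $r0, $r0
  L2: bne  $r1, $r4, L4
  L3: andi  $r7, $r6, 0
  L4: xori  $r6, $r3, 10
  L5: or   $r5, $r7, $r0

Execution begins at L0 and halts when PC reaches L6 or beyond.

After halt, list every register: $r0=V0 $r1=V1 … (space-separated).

$r0=0 $r1=14 $r2=12 $r3=3 $r4=0 $r5=0 $r6=9 $r7=0

#0 nor  $r4, $r4, $r0 ; 0/14/12/3/65534/10/3/14
#1 or   $r4, $r0, $r0 ; 0/14/12/3/0/10/3/14
#2 bne  $r1, $r4, L4 ; 0/14/12/3/0/10/3/14 ; →target
#3 andi  $r7, $r6, 0 ; 0/14/12/3/0/10/3/0
#4 xori  $r6, $r3, 10 ; 0/14/12/3/0/10/9/0
#5 or   $r5, $r7, $r0 ; 0/14/12/3/0/0/9/0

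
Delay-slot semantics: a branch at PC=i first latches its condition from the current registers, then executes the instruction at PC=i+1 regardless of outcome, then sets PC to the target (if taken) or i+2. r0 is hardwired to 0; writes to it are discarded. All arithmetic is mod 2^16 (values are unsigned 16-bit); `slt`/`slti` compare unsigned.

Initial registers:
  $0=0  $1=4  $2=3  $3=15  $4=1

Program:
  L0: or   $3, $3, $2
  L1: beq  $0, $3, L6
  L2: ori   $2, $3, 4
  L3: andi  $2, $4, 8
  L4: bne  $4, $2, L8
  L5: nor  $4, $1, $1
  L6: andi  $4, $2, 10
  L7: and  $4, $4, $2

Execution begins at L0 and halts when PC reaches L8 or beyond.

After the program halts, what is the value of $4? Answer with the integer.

65531

PC=0  or   $3, $3, $2        | $0=0 $1=4 $2=3 $3=15 $4=1
PC=1  beq  $0, $3, L6        | $0=0 $1=4 $2=3 $3=15 $4=1  [not taken]
PC=2  ori   $2, $3, 4        | $0=0 $1=4 $2=15 $3=15 $4=1
PC=3  andi  $2, $4, 8        | $0=0 $1=4 $2=0 $3=15 $4=1
PC=4  bne  $4, $2, L8        | $0=0 $1=4 $2=0 $3=15 $4=1  [TAKEN]
PC=5  nor  $4, $1, $1        | $0=0 $1=4 $2=0 $3=15 $4=65531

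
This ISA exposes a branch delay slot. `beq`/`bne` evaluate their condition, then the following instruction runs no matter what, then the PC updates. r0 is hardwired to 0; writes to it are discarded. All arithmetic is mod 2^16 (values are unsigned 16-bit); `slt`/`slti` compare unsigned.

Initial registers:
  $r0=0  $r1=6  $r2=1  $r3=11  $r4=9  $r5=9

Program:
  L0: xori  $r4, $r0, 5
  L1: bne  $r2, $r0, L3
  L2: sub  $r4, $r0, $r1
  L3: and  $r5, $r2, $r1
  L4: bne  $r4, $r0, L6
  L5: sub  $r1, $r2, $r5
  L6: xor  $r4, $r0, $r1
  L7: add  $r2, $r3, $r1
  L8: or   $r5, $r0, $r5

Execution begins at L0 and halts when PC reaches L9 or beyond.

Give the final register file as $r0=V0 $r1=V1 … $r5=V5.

$r0=0 $r1=1 $r2=12 $r3=11 $r4=1 $r5=0

PC=0  xori  $r4, $r0, 5      | $r0=0 $r1=6 $r2=1 $r3=11 $r4=5 $r5=9
PC=1  bne  $r2, $r0, L3      | $r0=0 $r1=6 $r2=1 $r3=11 $r4=5 $r5=9  [TAKEN]
PC=2  sub  $r4, $r0, $r1     | $r0=0 $r1=6 $r2=1 $r3=11 $r4=65530 $r5=9
PC=3  and  $r5, $r2, $r1     | $r0=0 $r1=6 $r2=1 $r3=11 $r4=65530 $r5=0
PC=4  bne  $r4, $r0, L6      | $r0=0 $r1=6 $r2=1 $r3=11 $r4=65530 $r5=0  [TAKEN]
PC=5  sub  $r1, $r2, $r5     | $r0=0 $r1=1 $r2=1 $r3=11 $r4=65530 $r5=0
PC=6  xor  $r4, $r0, $r1     | $r0=0 $r1=1 $r2=1 $r3=11 $r4=1 $r5=0
PC=7  add  $r2, $r3, $r1     | $r0=0 $r1=1 $r2=12 $r3=11 $r4=1 $r5=0
PC=8  or   $r5, $r0, $r5     | $r0=0 $r1=1 $r2=12 $r3=11 $r4=1 $r5=0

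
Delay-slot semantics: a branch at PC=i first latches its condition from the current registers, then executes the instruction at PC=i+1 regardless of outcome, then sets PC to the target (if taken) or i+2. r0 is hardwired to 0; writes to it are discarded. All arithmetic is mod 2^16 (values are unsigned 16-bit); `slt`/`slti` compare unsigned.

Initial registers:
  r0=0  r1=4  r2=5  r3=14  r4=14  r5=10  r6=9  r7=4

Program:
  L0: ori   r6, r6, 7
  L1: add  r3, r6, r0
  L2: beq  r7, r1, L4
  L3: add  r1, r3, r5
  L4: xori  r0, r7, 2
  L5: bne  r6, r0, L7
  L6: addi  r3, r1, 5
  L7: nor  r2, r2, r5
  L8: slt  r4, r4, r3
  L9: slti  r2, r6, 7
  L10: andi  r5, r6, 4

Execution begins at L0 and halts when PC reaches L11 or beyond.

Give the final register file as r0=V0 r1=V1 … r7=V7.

r0=0 r1=25 r2=0 r3=30 r4=1 r5=4 r6=15 r7=4

  step pc=0: ori   r6, r6, 7  regs=(0,4,5,14,14,10,15,4)
  step pc=1: add  r3, r6, r0  regs=(0,4,5,15,14,10,15,4)
  step pc=2: beq  r7, r1, L4  cond=T  regs=(0,4,5,15,14,10,15,4)
  step pc=3: add  r1, r3, r5  regs=(0,25,5,15,14,10,15,4)
  step pc=4: xori  r0, r7, 2  regs=(0,25,5,15,14,10,15,4)
  step pc=5: bne  r6, r0, L7  cond=T  regs=(0,25,5,15,14,10,15,4)
  step pc=6: addi  r3, r1, 5  regs=(0,25,5,30,14,10,15,4)
  step pc=7: nor  r2, r2, r5  regs=(0,25,65520,30,14,10,15,4)
  step pc=8: slt  r4, r4, r3  regs=(0,25,65520,30,1,10,15,4)
  step pc=9: slti  r2, r6, 7  regs=(0,25,0,30,1,10,15,4)
  step pc=10: andi  r5, r6, 4  regs=(0,25,0,30,1,4,15,4)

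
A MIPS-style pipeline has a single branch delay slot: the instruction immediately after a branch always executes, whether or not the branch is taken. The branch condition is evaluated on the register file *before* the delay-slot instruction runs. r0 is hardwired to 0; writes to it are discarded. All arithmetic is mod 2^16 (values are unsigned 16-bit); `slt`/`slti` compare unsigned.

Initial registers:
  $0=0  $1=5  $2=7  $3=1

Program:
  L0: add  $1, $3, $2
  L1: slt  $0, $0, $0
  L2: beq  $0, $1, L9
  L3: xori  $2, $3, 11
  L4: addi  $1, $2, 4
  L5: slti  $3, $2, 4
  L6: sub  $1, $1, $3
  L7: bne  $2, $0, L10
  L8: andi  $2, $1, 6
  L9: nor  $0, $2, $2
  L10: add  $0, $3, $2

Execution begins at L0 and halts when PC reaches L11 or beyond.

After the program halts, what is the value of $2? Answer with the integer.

[0] add  $1, $3, $2  →  {$0:0, $1:8, $2:7, $3:1}
[1] slt  $0, $0, $0  →  {$0:0, $1:8, $2:7, $3:1}
[2] beq  $0, $1, L9  →  {$0:0, $1:8, $2:7, $3:1}  ⟨branch fallthrough⟩
[3] xori  $2, $3, 11  →  {$0:0, $1:8, $2:10, $3:1}
[4] addi  $1, $2, 4  →  {$0:0, $1:14, $2:10, $3:1}
[5] slti  $3, $2, 4  →  {$0:0, $1:14, $2:10, $3:0}
[6] sub  $1, $1, $3  →  {$0:0, $1:14, $2:10, $3:0}
[7] bne  $2, $0, L10  →  {$0:0, $1:14, $2:10, $3:0}  ⟨branch taken⟩
[8] andi  $2, $1, 6  →  {$0:0, $1:14, $2:6, $3:0}
[10] add  $0, $3, $2  →  {$0:0, $1:14, $2:6, $3:0}

6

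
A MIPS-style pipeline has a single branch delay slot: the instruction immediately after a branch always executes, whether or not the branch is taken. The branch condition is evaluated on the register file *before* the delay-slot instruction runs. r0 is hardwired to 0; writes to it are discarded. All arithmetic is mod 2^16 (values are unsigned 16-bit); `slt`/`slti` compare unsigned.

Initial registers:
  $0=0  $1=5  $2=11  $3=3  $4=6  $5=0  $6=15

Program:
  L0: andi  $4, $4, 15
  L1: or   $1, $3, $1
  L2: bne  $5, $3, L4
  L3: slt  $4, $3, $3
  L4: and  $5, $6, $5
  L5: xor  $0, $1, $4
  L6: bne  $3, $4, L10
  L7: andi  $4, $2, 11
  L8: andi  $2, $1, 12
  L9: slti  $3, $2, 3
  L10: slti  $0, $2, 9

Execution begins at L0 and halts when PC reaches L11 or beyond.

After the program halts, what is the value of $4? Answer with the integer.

11

#0 andi  $4, $4, 15 ; 0/5/11/3/6/0/15
#1 or   $1, $3, $1 ; 0/7/11/3/6/0/15
#2 bne  $5, $3, L4 ; 0/7/11/3/6/0/15 ; →target
#3 slt  $4, $3, $3 ; 0/7/11/3/0/0/15
#4 and  $5, $6, $5 ; 0/7/11/3/0/0/15
#5 xor  $0, $1, $4 ; 0/7/11/3/0/0/15
#6 bne  $3, $4, L10 ; 0/7/11/3/0/0/15 ; →target
#7 andi  $4, $2, 11 ; 0/7/11/3/11/0/15
#10 slti  $0, $2, 9 ; 0/7/11/3/11/0/15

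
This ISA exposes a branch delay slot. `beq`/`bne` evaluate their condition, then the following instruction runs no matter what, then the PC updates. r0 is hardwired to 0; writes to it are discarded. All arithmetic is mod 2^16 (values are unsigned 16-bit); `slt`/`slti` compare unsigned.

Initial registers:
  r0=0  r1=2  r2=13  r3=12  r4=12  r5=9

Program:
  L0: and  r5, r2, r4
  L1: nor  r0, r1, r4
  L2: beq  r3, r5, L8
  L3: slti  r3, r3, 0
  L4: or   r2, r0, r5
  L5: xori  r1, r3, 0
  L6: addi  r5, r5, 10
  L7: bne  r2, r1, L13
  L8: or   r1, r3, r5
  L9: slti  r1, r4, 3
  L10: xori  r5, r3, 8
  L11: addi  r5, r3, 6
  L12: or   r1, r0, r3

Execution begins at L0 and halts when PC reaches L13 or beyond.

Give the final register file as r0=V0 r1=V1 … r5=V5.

r0=0 r1=0 r2=13 r3=0 r4=12 r5=6

#0 and  r5, r2, r4 ; 0/2/13/12/12/12
#1 nor  r0, r1, r4 ; 0/2/13/12/12/12
#2 beq  r3, r5, L8 ; 0/2/13/12/12/12 ; →target
#3 slti  r3, r3, 0 ; 0/2/13/0/12/12
#8 or   r1, r3, r5 ; 0/12/13/0/12/12
#9 slti  r1, r4, 3 ; 0/0/13/0/12/12
#10 xori  r5, r3, 8 ; 0/0/13/0/12/8
#11 addi  r5, r3, 6 ; 0/0/13/0/12/6
#12 or   r1, r0, r3 ; 0/0/13/0/12/6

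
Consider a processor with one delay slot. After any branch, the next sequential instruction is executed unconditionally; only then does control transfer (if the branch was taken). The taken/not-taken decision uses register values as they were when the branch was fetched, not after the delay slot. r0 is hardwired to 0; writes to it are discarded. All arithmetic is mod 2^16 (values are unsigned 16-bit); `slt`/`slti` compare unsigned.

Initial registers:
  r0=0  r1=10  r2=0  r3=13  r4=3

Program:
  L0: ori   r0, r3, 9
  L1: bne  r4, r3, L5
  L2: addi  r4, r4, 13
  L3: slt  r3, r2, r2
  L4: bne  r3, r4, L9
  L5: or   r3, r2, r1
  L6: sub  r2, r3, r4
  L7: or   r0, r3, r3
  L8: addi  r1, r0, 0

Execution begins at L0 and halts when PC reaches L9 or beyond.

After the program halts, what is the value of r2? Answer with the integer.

#0 ori   r0, r3, 9 ; 0/10/0/13/3
#1 bne  r4, r3, L5 ; 0/10/0/13/3 ; →target
#2 addi  r4, r4, 13 ; 0/10/0/13/16
#5 or   r3, r2, r1 ; 0/10/0/10/16
#6 sub  r2, r3, r4 ; 0/10/65530/10/16
#7 or   r0, r3, r3 ; 0/10/65530/10/16
#8 addi  r1, r0, 0 ; 0/0/65530/10/16

65530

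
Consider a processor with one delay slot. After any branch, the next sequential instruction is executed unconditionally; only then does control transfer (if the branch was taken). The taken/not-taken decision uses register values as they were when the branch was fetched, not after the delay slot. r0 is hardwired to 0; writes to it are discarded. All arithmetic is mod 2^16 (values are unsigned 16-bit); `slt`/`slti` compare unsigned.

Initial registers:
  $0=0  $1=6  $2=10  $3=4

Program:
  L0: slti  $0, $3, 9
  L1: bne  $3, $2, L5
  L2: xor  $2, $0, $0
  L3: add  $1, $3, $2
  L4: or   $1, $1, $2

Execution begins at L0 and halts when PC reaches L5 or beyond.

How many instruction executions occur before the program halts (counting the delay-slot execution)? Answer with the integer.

3

[0] slti  $0, $3, 9  →  {$0:0, $1:6, $2:10, $3:4}
[1] bne  $3, $2, L5  →  {$0:0, $1:6, $2:10, $3:4}  ⟨branch taken⟩
[2] xor  $2, $0, $0  →  {$0:0, $1:6, $2:0, $3:4}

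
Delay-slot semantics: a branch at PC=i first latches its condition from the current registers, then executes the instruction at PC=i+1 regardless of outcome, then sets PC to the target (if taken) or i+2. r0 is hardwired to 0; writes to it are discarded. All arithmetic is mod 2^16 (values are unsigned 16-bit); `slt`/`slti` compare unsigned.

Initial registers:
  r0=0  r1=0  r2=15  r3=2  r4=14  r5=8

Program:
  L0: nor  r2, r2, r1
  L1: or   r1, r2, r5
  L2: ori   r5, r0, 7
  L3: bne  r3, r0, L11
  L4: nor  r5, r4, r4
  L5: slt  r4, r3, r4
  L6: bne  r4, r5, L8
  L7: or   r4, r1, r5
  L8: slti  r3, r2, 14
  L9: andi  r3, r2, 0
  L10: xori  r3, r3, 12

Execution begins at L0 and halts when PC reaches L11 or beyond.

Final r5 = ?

  step pc=0: nor  r2, r2, r1  regs=(0,0,65520,2,14,8)
  step pc=1: or   r1, r2, r5  regs=(0,65528,65520,2,14,8)
  step pc=2: ori   r5, r0, 7  regs=(0,65528,65520,2,14,7)
  step pc=3: bne  r3, r0, L11  cond=T  regs=(0,65528,65520,2,14,7)
  step pc=4: nor  r5, r4, r4  regs=(0,65528,65520,2,14,65521)

65521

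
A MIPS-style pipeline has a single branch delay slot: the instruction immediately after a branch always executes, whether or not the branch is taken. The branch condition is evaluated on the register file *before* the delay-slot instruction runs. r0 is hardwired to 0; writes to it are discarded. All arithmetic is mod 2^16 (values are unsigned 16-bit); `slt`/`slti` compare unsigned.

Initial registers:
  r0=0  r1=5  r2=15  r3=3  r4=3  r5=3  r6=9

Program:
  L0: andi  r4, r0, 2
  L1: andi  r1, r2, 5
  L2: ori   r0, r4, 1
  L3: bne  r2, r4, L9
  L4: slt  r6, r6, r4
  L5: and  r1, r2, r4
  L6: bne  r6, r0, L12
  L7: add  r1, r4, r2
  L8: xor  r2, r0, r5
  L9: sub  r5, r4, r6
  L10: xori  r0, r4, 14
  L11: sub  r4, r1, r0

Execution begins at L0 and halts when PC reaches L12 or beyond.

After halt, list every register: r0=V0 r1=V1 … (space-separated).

[0] andi  r4, r0, 2  →  {r0:0, r1:5, r2:15, r3:3, r4:0, r5:3, r6:9}
[1] andi  r1, r2, 5  →  {r0:0, r1:5, r2:15, r3:3, r4:0, r5:3, r6:9}
[2] ori   r0, r4, 1  →  {r0:0, r1:5, r2:15, r3:3, r4:0, r5:3, r6:9}
[3] bne  r2, r4, L9  →  {r0:0, r1:5, r2:15, r3:3, r4:0, r5:3, r6:9}  ⟨branch taken⟩
[4] slt  r6, r6, r4  →  {r0:0, r1:5, r2:15, r3:3, r4:0, r5:3, r6:0}
[9] sub  r5, r4, r6  →  {r0:0, r1:5, r2:15, r3:3, r4:0, r5:0, r6:0}
[10] xori  r0, r4, 14  →  {r0:0, r1:5, r2:15, r3:3, r4:0, r5:0, r6:0}
[11] sub  r4, r1, r0  →  {r0:0, r1:5, r2:15, r3:3, r4:5, r5:0, r6:0}

r0=0 r1=5 r2=15 r3=3 r4=5 r5=0 r6=0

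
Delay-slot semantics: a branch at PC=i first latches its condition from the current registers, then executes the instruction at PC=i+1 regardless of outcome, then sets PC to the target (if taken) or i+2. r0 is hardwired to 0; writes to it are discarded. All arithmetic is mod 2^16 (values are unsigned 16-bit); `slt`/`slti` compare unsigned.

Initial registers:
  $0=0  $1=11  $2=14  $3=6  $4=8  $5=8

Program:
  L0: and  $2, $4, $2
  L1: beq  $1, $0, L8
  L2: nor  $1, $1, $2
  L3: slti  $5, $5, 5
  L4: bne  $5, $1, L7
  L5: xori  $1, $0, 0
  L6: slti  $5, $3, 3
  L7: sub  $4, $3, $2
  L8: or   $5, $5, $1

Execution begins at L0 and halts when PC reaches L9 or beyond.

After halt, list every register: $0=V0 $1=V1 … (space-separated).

$0=0 $1=0 $2=8 $3=6 $4=65534 $5=0

[0] and  $2, $4, $2  →  {$0:0, $1:11, $2:8, $3:6, $4:8, $5:8}
[1] beq  $1, $0, L8  →  {$0:0, $1:11, $2:8, $3:6, $4:8, $5:8}  ⟨branch fallthrough⟩
[2] nor  $1, $1, $2  →  {$0:0, $1:65524, $2:8, $3:6, $4:8, $5:8}
[3] slti  $5, $5, 5  →  {$0:0, $1:65524, $2:8, $3:6, $4:8, $5:0}
[4] bne  $5, $1, L7  →  {$0:0, $1:65524, $2:8, $3:6, $4:8, $5:0}  ⟨branch taken⟩
[5] xori  $1, $0, 0  →  {$0:0, $1:0, $2:8, $3:6, $4:8, $5:0}
[7] sub  $4, $3, $2  →  {$0:0, $1:0, $2:8, $3:6, $4:65534, $5:0}
[8] or   $5, $5, $1  →  {$0:0, $1:0, $2:8, $3:6, $4:65534, $5:0}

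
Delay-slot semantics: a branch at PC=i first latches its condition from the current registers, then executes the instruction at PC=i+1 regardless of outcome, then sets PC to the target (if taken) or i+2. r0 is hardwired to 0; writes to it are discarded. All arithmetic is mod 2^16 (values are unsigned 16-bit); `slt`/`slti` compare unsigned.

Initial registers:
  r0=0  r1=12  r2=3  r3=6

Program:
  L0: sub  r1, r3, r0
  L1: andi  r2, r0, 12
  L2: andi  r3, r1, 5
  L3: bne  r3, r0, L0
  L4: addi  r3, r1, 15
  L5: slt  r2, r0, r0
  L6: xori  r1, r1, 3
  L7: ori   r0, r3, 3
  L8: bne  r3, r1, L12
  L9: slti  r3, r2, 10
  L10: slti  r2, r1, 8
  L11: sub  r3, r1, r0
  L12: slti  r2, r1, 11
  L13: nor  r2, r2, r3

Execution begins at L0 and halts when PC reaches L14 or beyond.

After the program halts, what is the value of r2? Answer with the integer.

65534

  step pc=0: sub  r1, r3, r0  regs=(0,6,3,6)
  step pc=1: andi  r2, r0, 12  regs=(0,6,0,6)
  step pc=2: andi  r3, r1, 5  regs=(0,6,0,4)
  step pc=3: bne  r3, r0, L0  cond=T  regs=(0,6,0,4)
  step pc=4: addi  r3, r1, 15  regs=(0,6,0,21)
  step pc=0: sub  r1, r3, r0  regs=(0,21,0,21)
  step pc=1: andi  r2, r0, 12  regs=(0,21,0,21)
  step pc=2: andi  r3, r1, 5  regs=(0,21,0,5)
  step pc=3: bne  r3, r0, L0  cond=T  regs=(0,21,0,5)
  step pc=4: addi  r3, r1, 15  regs=(0,21,0,36)
  step pc=0: sub  r1, r3, r0  regs=(0,36,0,36)
  step pc=1: andi  r2, r0, 12  regs=(0,36,0,36)
  step pc=2: andi  r3, r1, 5  regs=(0,36,0,4)
  step pc=3: bne  r3, r0, L0  cond=T  regs=(0,36,0,4)
  step pc=4: addi  r3, r1, 15  regs=(0,36,0,51)
  step pc=0: sub  r1, r3, r0  regs=(0,51,0,51)
  step pc=1: andi  r2, r0, 12  regs=(0,51,0,51)
  step pc=2: andi  r3, r1, 5  regs=(0,51,0,1)
  step pc=3: bne  r3, r0, L0  cond=T  regs=(0,51,0,1)
  step pc=4: addi  r3, r1, 15  regs=(0,51,0,66)
  step pc=0: sub  r1, r3, r0  regs=(0,66,0,66)
  step pc=1: andi  r2, r0, 12  regs=(0,66,0,66)
  step pc=2: andi  r3, r1, 5  regs=(0,66,0,0)
  step pc=3: bne  r3, r0, L0  cond=F  regs=(0,66,0,0)
  step pc=4: addi  r3, r1, 15  regs=(0,66,0,81)
  step pc=5: slt  r2, r0, r0  regs=(0,66,0,81)
  step pc=6: xori  r1, r1, 3  regs=(0,65,0,81)
  step pc=7: ori   r0, r3, 3  regs=(0,65,0,81)
  step pc=8: bne  r3, r1, L12  cond=T  regs=(0,65,0,81)
  step pc=9: slti  r3, r2, 10  regs=(0,65,0,1)
  step pc=12: slti  r2, r1, 11  regs=(0,65,0,1)
  step pc=13: nor  r2, r2, r3  regs=(0,65,65534,1)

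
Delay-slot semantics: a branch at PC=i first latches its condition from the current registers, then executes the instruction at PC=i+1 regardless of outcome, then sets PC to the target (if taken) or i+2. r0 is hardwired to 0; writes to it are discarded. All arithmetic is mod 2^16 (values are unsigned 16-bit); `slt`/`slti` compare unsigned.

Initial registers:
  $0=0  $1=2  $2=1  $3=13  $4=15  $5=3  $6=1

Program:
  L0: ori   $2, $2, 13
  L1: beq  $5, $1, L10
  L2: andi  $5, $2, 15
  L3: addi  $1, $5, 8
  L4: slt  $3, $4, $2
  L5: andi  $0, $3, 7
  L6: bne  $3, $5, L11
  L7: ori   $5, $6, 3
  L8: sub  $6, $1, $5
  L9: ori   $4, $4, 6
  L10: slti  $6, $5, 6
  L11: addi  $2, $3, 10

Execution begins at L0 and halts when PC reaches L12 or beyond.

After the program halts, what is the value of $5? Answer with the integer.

3

  step pc=0: ori   $2, $2, 13  regs=(0,2,13,13,15,3,1)
  step pc=1: beq  $5, $1, L10  cond=F  regs=(0,2,13,13,15,3,1)
  step pc=2: andi  $5, $2, 15  regs=(0,2,13,13,15,13,1)
  step pc=3: addi  $1, $5, 8  regs=(0,21,13,13,15,13,1)
  step pc=4: slt  $3, $4, $2  regs=(0,21,13,0,15,13,1)
  step pc=5: andi  $0, $3, 7  regs=(0,21,13,0,15,13,1)
  step pc=6: bne  $3, $5, L11  cond=T  regs=(0,21,13,0,15,13,1)
  step pc=7: ori   $5, $6, 3  regs=(0,21,13,0,15,3,1)
  step pc=11: addi  $2, $3, 10  regs=(0,21,10,0,15,3,1)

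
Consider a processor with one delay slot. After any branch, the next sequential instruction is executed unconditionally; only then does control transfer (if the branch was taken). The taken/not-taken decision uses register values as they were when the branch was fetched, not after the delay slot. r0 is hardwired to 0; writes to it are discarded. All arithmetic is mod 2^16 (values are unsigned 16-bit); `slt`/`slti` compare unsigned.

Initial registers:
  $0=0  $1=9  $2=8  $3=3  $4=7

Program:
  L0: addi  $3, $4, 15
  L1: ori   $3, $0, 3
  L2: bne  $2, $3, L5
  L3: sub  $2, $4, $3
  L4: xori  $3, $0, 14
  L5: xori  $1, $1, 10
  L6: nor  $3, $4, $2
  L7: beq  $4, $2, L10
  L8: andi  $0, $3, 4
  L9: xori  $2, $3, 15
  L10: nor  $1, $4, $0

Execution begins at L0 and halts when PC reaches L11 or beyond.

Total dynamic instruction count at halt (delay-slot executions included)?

10

[0] addi  $3, $4, 15  →  {$0:0, $1:9, $2:8, $3:22, $4:7}
[1] ori   $3, $0, 3  →  {$0:0, $1:9, $2:8, $3:3, $4:7}
[2] bne  $2, $3, L5  →  {$0:0, $1:9, $2:8, $3:3, $4:7}  ⟨branch taken⟩
[3] sub  $2, $4, $3  →  {$0:0, $1:9, $2:4, $3:3, $4:7}
[5] xori  $1, $1, 10  →  {$0:0, $1:3, $2:4, $3:3, $4:7}
[6] nor  $3, $4, $2  →  {$0:0, $1:3, $2:4, $3:65528, $4:7}
[7] beq  $4, $2, L10  →  {$0:0, $1:3, $2:4, $3:65528, $4:7}  ⟨branch fallthrough⟩
[8] andi  $0, $3, 4  →  {$0:0, $1:3, $2:4, $3:65528, $4:7}
[9] xori  $2, $3, 15  →  {$0:0, $1:3, $2:65527, $3:65528, $4:7}
[10] nor  $1, $4, $0  →  {$0:0, $1:65528, $2:65527, $3:65528, $4:7}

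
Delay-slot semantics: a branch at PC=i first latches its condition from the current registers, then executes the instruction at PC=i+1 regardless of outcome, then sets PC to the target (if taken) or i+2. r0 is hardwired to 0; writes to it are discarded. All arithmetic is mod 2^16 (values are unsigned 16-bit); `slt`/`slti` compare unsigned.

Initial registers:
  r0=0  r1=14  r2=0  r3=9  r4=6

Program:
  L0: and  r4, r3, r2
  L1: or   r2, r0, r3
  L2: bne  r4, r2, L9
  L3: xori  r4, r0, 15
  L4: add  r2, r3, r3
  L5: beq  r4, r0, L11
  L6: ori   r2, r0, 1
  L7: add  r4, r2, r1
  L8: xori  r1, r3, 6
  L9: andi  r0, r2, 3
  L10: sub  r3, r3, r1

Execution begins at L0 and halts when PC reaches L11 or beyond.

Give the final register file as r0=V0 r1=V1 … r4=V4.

[0] and  r4, r3, r2  →  {r0:0, r1:14, r2:0, r3:9, r4:0}
[1] or   r2, r0, r3  →  {r0:0, r1:14, r2:9, r3:9, r4:0}
[2] bne  r4, r2, L9  →  {r0:0, r1:14, r2:9, r3:9, r4:0}  ⟨branch taken⟩
[3] xori  r4, r0, 15  →  {r0:0, r1:14, r2:9, r3:9, r4:15}
[9] andi  r0, r2, 3  →  {r0:0, r1:14, r2:9, r3:9, r4:15}
[10] sub  r3, r3, r1  →  {r0:0, r1:14, r2:9, r3:65531, r4:15}

r0=0 r1=14 r2=9 r3=65531 r4=15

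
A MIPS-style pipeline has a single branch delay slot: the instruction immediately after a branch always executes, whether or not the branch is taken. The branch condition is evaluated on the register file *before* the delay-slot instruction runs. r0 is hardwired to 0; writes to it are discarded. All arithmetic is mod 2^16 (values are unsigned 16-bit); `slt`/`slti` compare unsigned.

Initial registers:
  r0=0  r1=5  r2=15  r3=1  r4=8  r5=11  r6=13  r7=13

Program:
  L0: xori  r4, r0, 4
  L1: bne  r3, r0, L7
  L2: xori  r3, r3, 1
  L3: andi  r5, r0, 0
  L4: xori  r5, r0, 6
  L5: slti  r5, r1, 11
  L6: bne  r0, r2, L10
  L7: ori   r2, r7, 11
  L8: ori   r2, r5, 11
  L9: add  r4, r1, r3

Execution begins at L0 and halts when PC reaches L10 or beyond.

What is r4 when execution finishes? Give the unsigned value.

5

[0] xori  r4, r0, 4  →  {r0:0, r1:5, r2:15, r3:1, r4:4, r5:11, r6:13, r7:13}
[1] bne  r3, r0, L7  →  {r0:0, r1:5, r2:15, r3:1, r4:4, r5:11, r6:13, r7:13}  ⟨branch taken⟩
[2] xori  r3, r3, 1  →  {r0:0, r1:5, r2:15, r3:0, r4:4, r5:11, r6:13, r7:13}
[7] ori   r2, r7, 11  →  {r0:0, r1:5, r2:15, r3:0, r4:4, r5:11, r6:13, r7:13}
[8] ori   r2, r5, 11  →  {r0:0, r1:5, r2:11, r3:0, r4:4, r5:11, r6:13, r7:13}
[9] add  r4, r1, r3  →  {r0:0, r1:5, r2:11, r3:0, r4:5, r5:11, r6:13, r7:13}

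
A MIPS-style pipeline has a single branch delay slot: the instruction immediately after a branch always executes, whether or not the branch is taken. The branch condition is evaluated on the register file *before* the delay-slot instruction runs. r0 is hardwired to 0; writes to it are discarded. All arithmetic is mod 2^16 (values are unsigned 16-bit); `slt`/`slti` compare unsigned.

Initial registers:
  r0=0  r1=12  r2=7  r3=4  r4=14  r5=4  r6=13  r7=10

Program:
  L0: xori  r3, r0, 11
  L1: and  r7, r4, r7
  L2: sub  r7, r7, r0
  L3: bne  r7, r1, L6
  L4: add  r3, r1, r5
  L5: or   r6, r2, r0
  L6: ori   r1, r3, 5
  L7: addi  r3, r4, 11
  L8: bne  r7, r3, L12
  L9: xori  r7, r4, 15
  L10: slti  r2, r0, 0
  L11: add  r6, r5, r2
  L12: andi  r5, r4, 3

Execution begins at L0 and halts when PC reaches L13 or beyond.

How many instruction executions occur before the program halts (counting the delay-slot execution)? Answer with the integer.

10

  step pc=0: xori  r3, r0, 11  regs=(0,12,7,11,14,4,13,10)
  step pc=1: and  r7, r4, r7  regs=(0,12,7,11,14,4,13,10)
  step pc=2: sub  r7, r7, r0  regs=(0,12,7,11,14,4,13,10)
  step pc=3: bne  r7, r1, L6  cond=T  regs=(0,12,7,11,14,4,13,10)
  step pc=4: add  r3, r1, r5  regs=(0,12,7,16,14,4,13,10)
  step pc=6: ori   r1, r3, 5  regs=(0,21,7,16,14,4,13,10)
  step pc=7: addi  r3, r4, 11  regs=(0,21,7,25,14,4,13,10)
  step pc=8: bne  r7, r3, L12  cond=T  regs=(0,21,7,25,14,4,13,10)
  step pc=9: xori  r7, r4, 15  regs=(0,21,7,25,14,4,13,1)
  step pc=12: andi  r5, r4, 3  regs=(0,21,7,25,14,2,13,1)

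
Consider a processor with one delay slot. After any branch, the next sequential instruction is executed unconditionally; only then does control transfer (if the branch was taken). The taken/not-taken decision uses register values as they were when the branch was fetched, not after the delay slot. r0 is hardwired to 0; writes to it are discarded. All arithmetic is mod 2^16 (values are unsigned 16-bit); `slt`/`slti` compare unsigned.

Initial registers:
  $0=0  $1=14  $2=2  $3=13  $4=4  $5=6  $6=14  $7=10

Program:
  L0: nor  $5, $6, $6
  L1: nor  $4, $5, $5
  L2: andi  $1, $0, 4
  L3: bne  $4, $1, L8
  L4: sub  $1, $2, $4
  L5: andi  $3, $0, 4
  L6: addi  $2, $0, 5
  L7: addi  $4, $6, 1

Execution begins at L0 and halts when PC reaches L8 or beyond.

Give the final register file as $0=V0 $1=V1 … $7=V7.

#0 nor  $5, $6, $6 ; 0/14/2/13/4/65521/14/10
#1 nor  $4, $5, $5 ; 0/14/2/13/14/65521/14/10
#2 andi  $1, $0, 4 ; 0/0/2/13/14/65521/14/10
#3 bne  $4, $1, L8 ; 0/0/2/13/14/65521/14/10 ; →target
#4 sub  $1, $2, $4 ; 0/65524/2/13/14/65521/14/10

$0=0 $1=65524 $2=2 $3=13 $4=14 $5=65521 $6=14 $7=10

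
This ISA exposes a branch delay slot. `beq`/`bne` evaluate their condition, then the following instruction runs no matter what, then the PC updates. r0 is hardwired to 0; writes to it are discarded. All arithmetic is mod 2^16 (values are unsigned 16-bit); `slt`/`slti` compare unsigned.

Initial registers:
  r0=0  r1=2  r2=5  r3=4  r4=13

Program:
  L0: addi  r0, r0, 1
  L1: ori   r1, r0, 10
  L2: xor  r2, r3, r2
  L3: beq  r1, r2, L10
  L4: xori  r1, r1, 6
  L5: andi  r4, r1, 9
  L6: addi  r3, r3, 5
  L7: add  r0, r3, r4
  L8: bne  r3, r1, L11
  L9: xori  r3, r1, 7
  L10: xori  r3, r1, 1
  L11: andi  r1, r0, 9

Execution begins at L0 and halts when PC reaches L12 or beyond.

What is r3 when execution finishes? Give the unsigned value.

11

PC=0  addi  r0, r0, 1        | r0=0 r1=2 r2=5 r3=4 r4=13
PC=1  ori   r1, r0, 10       | r0=0 r1=10 r2=5 r3=4 r4=13
PC=2  xor  r2, r3, r2        | r0=0 r1=10 r2=1 r3=4 r4=13
PC=3  beq  r1, r2, L10       | r0=0 r1=10 r2=1 r3=4 r4=13  [not taken]
PC=4  xori  r1, r1, 6        | r0=0 r1=12 r2=1 r3=4 r4=13
PC=5  andi  r4, r1, 9        | r0=0 r1=12 r2=1 r3=4 r4=8
PC=6  addi  r3, r3, 5        | r0=0 r1=12 r2=1 r3=9 r4=8
PC=7  add  r0, r3, r4        | r0=0 r1=12 r2=1 r3=9 r4=8
PC=8  bne  r3, r1, L11       | r0=0 r1=12 r2=1 r3=9 r4=8  [TAKEN]
PC=9  xori  r3, r1, 7        | r0=0 r1=12 r2=1 r3=11 r4=8
PC=11 andi  r1, r0, 9        | r0=0 r1=0 r2=1 r3=11 r4=8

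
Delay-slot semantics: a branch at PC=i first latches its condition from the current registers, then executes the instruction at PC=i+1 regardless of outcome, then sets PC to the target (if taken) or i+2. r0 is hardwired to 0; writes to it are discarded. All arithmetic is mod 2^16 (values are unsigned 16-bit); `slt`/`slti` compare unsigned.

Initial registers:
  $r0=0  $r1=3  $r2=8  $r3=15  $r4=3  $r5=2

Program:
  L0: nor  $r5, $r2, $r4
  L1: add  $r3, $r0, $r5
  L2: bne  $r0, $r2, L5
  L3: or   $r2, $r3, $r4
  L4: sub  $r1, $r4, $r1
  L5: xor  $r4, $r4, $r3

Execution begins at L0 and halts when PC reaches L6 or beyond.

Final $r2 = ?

65527

#0 nor  $r5, $r2, $r4 ; 0/3/8/15/3/65524
#1 add  $r3, $r0, $r5 ; 0/3/8/65524/3/65524
#2 bne  $r0, $r2, L5 ; 0/3/8/65524/3/65524 ; →target
#3 or   $r2, $r3, $r4 ; 0/3/65527/65524/3/65524
#5 xor  $r4, $r4, $r3 ; 0/3/65527/65524/65527/65524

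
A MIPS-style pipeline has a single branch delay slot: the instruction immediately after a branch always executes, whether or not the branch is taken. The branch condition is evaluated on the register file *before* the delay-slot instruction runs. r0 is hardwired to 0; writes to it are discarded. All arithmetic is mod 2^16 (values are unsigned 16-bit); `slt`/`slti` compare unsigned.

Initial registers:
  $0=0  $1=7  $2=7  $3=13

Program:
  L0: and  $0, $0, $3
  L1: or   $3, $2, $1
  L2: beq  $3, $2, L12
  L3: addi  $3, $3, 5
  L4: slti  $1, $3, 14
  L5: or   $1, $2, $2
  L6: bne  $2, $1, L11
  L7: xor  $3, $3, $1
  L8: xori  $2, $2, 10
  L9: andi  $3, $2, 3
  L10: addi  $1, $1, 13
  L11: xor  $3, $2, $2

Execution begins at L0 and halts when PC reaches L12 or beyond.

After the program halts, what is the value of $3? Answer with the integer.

12

PC=0  and  $0, $0, $3        | $0=0 $1=7 $2=7 $3=13
PC=1  or   $3, $2, $1        | $0=0 $1=7 $2=7 $3=7
PC=2  beq  $3, $2, L12       | $0=0 $1=7 $2=7 $3=7  [TAKEN]
PC=3  addi  $3, $3, 5        | $0=0 $1=7 $2=7 $3=12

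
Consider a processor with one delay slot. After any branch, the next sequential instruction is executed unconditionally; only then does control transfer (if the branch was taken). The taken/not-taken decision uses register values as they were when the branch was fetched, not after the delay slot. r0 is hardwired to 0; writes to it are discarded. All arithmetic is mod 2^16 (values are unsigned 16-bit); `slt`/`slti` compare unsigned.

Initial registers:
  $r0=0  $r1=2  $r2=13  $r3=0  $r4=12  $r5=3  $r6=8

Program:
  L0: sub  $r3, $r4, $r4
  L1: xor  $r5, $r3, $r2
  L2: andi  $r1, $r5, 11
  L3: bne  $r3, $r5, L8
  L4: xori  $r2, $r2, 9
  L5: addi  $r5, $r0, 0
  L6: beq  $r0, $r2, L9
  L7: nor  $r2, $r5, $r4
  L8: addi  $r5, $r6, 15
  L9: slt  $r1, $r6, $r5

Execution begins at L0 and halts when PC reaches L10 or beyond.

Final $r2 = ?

PC=0  sub  $r3, $r4, $r4     | $r0=0 $r1=2 $r2=13 $r3=0 $r4=12 $r5=3 $r6=8
PC=1  xor  $r5, $r3, $r2     | $r0=0 $r1=2 $r2=13 $r3=0 $r4=12 $r5=13 $r6=8
PC=2  andi  $r1, $r5, 11     | $r0=0 $r1=9 $r2=13 $r3=0 $r4=12 $r5=13 $r6=8
PC=3  bne  $r3, $r5, L8      | $r0=0 $r1=9 $r2=13 $r3=0 $r4=12 $r5=13 $r6=8  [TAKEN]
PC=4  xori  $r2, $r2, 9      | $r0=0 $r1=9 $r2=4 $r3=0 $r4=12 $r5=13 $r6=8
PC=8  addi  $r5, $r6, 15     | $r0=0 $r1=9 $r2=4 $r3=0 $r4=12 $r5=23 $r6=8
PC=9  slt  $r1, $r6, $r5     | $r0=0 $r1=1 $r2=4 $r3=0 $r4=12 $r5=23 $r6=8

4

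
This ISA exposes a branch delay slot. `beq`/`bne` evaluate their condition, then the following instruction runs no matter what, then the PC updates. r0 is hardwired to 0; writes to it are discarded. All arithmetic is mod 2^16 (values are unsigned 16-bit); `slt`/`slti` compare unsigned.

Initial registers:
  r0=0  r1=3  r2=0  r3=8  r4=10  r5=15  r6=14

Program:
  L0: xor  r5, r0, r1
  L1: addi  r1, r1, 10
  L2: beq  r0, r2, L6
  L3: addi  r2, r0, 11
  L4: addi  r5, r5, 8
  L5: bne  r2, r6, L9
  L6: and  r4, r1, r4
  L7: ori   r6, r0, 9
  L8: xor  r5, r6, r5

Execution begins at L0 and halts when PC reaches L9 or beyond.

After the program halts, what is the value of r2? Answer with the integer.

[0] xor  r5, r0, r1  →  {r0:0, r1:3, r2:0, r3:8, r4:10, r5:3, r6:14}
[1] addi  r1, r1, 10  →  {r0:0, r1:13, r2:0, r3:8, r4:10, r5:3, r6:14}
[2] beq  r0, r2, L6  →  {r0:0, r1:13, r2:0, r3:8, r4:10, r5:3, r6:14}  ⟨branch taken⟩
[3] addi  r2, r0, 11  →  {r0:0, r1:13, r2:11, r3:8, r4:10, r5:3, r6:14}
[6] and  r4, r1, r4  →  {r0:0, r1:13, r2:11, r3:8, r4:8, r5:3, r6:14}
[7] ori   r6, r0, 9  →  {r0:0, r1:13, r2:11, r3:8, r4:8, r5:3, r6:9}
[8] xor  r5, r6, r5  →  {r0:0, r1:13, r2:11, r3:8, r4:8, r5:10, r6:9}

11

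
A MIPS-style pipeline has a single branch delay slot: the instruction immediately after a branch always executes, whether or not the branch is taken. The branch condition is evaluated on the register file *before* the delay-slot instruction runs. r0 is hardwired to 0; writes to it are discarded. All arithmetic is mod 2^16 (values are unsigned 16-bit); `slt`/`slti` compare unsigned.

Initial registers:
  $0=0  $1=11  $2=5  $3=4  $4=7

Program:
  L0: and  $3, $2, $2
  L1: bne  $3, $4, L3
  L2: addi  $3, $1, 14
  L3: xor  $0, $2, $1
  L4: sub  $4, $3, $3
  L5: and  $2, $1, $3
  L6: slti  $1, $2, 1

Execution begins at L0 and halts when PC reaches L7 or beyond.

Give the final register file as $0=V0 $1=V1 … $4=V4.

$0=0 $1=0 $2=9 $3=25 $4=0

  step pc=0: and  $3, $2, $2  regs=(0,11,5,5,7)
  step pc=1: bne  $3, $4, L3  cond=T  regs=(0,11,5,5,7)
  step pc=2: addi  $3, $1, 14  regs=(0,11,5,25,7)
  step pc=3: xor  $0, $2, $1  regs=(0,11,5,25,7)
  step pc=4: sub  $4, $3, $3  regs=(0,11,5,25,0)
  step pc=5: and  $2, $1, $3  regs=(0,11,9,25,0)
  step pc=6: slti  $1, $2, 1  regs=(0,0,9,25,0)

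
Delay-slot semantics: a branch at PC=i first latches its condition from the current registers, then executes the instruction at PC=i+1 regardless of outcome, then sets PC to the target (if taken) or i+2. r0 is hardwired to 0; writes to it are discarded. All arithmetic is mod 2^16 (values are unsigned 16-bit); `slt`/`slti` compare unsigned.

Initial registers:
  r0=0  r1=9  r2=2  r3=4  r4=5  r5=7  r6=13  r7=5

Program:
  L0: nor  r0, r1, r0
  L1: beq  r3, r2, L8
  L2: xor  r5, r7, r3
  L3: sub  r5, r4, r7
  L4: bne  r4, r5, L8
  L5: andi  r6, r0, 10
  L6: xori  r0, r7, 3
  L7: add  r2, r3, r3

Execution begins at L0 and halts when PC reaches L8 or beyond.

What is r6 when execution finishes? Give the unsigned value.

  step pc=0: nor  r0, r1, r0  regs=(0,9,2,4,5,7,13,5)
  step pc=1: beq  r3, r2, L8  cond=F  regs=(0,9,2,4,5,7,13,5)
  step pc=2: xor  r5, r7, r3  regs=(0,9,2,4,5,1,13,5)
  step pc=3: sub  r5, r4, r7  regs=(0,9,2,4,5,0,13,5)
  step pc=4: bne  r4, r5, L8  cond=T  regs=(0,9,2,4,5,0,13,5)
  step pc=5: andi  r6, r0, 10  regs=(0,9,2,4,5,0,0,5)

0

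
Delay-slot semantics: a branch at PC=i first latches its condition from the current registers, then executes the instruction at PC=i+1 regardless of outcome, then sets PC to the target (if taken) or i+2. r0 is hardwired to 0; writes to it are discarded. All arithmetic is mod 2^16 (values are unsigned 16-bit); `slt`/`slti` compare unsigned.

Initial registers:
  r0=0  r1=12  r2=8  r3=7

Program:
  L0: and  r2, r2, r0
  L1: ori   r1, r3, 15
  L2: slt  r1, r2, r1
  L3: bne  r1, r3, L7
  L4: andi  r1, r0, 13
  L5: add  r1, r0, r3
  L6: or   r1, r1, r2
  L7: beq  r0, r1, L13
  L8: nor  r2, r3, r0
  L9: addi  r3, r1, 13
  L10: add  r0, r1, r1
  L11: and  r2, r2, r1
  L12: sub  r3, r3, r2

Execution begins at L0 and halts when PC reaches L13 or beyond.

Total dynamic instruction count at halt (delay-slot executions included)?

#0 and  r2, r2, r0 ; 0/12/0/7
#1 ori   r1, r3, 15 ; 0/15/0/7
#2 slt  r1, r2, r1 ; 0/1/0/7
#3 bne  r1, r3, L7 ; 0/1/0/7 ; →target
#4 andi  r1, r0, 13 ; 0/0/0/7
#7 beq  r0, r1, L13 ; 0/0/0/7 ; →target
#8 nor  r2, r3, r0 ; 0/0/65528/7

7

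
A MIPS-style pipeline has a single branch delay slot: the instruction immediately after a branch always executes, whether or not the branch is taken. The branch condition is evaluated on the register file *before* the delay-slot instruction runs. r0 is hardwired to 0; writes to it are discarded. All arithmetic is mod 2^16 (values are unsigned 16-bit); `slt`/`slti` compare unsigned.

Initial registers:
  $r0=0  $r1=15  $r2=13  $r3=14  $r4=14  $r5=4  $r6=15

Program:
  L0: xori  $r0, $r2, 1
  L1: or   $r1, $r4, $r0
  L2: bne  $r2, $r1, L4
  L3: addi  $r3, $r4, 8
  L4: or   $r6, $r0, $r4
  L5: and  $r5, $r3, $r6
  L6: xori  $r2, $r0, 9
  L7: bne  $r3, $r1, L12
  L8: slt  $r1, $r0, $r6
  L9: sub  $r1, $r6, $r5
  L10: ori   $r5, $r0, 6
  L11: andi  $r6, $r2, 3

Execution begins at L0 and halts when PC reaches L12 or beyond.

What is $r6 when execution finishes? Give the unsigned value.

14

[0] xori  $r0, $r2, 1  →  {$r0:0, $r1:15, $r2:13, $r3:14, $r4:14, $r5:4, $r6:15}
[1] or   $r1, $r4, $r0  →  {$r0:0, $r1:14, $r2:13, $r3:14, $r4:14, $r5:4, $r6:15}
[2] bne  $r2, $r1, L4  →  {$r0:0, $r1:14, $r2:13, $r3:14, $r4:14, $r5:4, $r6:15}  ⟨branch taken⟩
[3] addi  $r3, $r4, 8  →  {$r0:0, $r1:14, $r2:13, $r3:22, $r4:14, $r5:4, $r6:15}
[4] or   $r6, $r0, $r4  →  {$r0:0, $r1:14, $r2:13, $r3:22, $r4:14, $r5:4, $r6:14}
[5] and  $r5, $r3, $r6  →  {$r0:0, $r1:14, $r2:13, $r3:22, $r4:14, $r5:6, $r6:14}
[6] xori  $r2, $r0, 9  →  {$r0:0, $r1:14, $r2:9, $r3:22, $r4:14, $r5:6, $r6:14}
[7] bne  $r3, $r1, L12  →  {$r0:0, $r1:14, $r2:9, $r3:22, $r4:14, $r5:6, $r6:14}  ⟨branch taken⟩
[8] slt  $r1, $r0, $r6  →  {$r0:0, $r1:1, $r2:9, $r3:22, $r4:14, $r5:6, $r6:14}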